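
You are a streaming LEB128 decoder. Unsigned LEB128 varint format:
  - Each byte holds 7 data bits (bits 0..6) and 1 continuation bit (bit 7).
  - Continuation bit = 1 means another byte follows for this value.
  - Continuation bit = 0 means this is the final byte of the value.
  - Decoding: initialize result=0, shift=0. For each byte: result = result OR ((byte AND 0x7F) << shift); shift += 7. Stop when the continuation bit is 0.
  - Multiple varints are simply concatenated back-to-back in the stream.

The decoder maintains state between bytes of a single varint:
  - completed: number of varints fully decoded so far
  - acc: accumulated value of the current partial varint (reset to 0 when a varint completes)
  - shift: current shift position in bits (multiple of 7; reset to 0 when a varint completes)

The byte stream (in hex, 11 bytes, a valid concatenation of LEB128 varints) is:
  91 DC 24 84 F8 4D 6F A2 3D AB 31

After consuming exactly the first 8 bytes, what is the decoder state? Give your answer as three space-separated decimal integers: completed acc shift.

byte[0]=0x91 cont=1 payload=0x11: acc |= 17<<0 -> completed=0 acc=17 shift=7
byte[1]=0xDC cont=1 payload=0x5C: acc |= 92<<7 -> completed=0 acc=11793 shift=14
byte[2]=0x24 cont=0 payload=0x24: varint #1 complete (value=601617); reset -> completed=1 acc=0 shift=0
byte[3]=0x84 cont=1 payload=0x04: acc |= 4<<0 -> completed=1 acc=4 shift=7
byte[4]=0xF8 cont=1 payload=0x78: acc |= 120<<7 -> completed=1 acc=15364 shift=14
byte[5]=0x4D cont=0 payload=0x4D: varint #2 complete (value=1276932); reset -> completed=2 acc=0 shift=0
byte[6]=0x6F cont=0 payload=0x6F: varint #3 complete (value=111); reset -> completed=3 acc=0 shift=0
byte[7]=0xA2 cont=1 payload=0x22: acc |= 34<<0 -> completed=3 acc=34 shift=7

Answer: 3 34 7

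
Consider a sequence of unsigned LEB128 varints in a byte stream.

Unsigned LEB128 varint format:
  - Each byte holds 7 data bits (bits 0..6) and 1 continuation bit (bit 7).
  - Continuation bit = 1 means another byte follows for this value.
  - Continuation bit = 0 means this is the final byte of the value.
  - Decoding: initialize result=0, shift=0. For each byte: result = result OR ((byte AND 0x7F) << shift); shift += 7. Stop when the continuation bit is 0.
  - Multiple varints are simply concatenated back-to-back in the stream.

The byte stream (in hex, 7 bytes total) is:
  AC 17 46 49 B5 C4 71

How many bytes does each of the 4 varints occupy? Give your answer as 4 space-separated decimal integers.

Answer: 2 1 1 3

Derivation:
  byte[0]=0xAC cont=1 payload=0x2C=44: acc |= 44<<0 -> acc=44 shift=7
  byte[1]=0x17 cont=0 payload=0x17=23: acc |= 23<<7 -> acc=2988 shift=14 [end]
Varint 1: bytes[0:2] = AC 17 -> value 2988 (2 byte(s))
  byte[2]=0x46 cont=0 payload=0x46=70: acc |= 70<<0 -> acc=70 shift=7 [end]
Varint 2: bytes[2:3] = 46 -> value 70 (1 byte(s))
  byte[3]=0x49 cont=0 payload=0x49=73: acc |= 73<<0 -> acc=73 shift=7 [end]
Varint 3: bytes[3:4] = 49 -> value 73 (1 byte(s))
  byte[4]=0xB5 cont=1 payload=0x35=53: acc |= 53<<0 -> acc=53 shift=7
  byte[5]=0xC4 cont=1 payload=0x44=68: acc |= 68<<7 -> acc=8757 shift=14
  byte[6]=0x71 cont=0 payload=0x71=113: acc |= 113<<14 -> acc=1860149 shift=21 [end]
Varint 4: bytes[4:7] = B5 C4 71 -> value 1860149 (3 byte(s))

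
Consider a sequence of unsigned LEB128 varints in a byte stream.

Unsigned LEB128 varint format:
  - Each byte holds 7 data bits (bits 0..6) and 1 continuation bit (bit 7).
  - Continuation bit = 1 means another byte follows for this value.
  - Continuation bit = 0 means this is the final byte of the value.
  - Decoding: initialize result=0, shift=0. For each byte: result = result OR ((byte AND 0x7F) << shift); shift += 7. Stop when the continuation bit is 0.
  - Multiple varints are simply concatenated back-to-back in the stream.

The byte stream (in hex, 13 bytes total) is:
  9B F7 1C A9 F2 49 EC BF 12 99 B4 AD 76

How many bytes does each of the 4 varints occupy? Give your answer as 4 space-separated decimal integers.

  byte[0]=0x9B cont=1 payload=0x1B=27: acc |= 27<<0 -> acc=27 shift=7
  byte[1]=0xF7 cont=1 payload=0x77=119: acc |= 119<<7 -> acc=15259 shift=14
  byte[2]=0x1C cont=0 payload=0x1C=28: acc |= 28<<14 -> acc=474011 shift=21 [end]
Varint 1: bytes[0:3] = 9B F7 1C -> value 474011 (3 byte(s))
  byte[3]=0xA9 cont=1 payload=0x29=41: acc |= 41<<0 -> acc=41 shift=7
  byte[4]=0xF2 cont=1 payload=0x72=114: acc |= 114<<7 -> acc=14633 shift=14
  byte[5]=0x49 cont=0 payload=0x49=73: acc |= 73<<14 -> acc=1210665 shift=21 [end]
Varint 2: bytes[3:6] = A9 F2 49 -> value 1210665 (3 byte(s))
  byte[6]=0xEC cont=1 payload=0x6C=108: acc |= 108<<0 -> acc=108 shift=7
  byte[7]=0xBF cont=1 payload=0x3F=63: acc |= 63<<7 -> acc=8172 shift=14
  byte[8]=0x12 cont=0 payload=0x12=18: acc |= 18<<14 -> acc=303084 shift=21 [end]
Varint 3: bytes[6:9] = EC BF 12 -> value 303084 (3 byte(s))
  byte[9]=0x99 cont=1 payload=0x19=25: acc |= 25<<0 -> acc=25 shift=7
  byte[10]=0xB4 cont=1 payload=0x34=52: acc |= 52<<7 -> acc=6681 shift=14
  byte[11]=0xAD cont=1 payload=0x2D=45: acc |= 45<<14 -> acc=743961 shift=21
  byte[12]=0x76 cont=0 payload=0x76=118: acc |= 118<<21 -> acc=248207897 shift=28 [end]
Varint 4: bytes[9:13] = 99 B4 AD 76 -> value 248207897 (4 byte(s))

Answer: 3 3 3 4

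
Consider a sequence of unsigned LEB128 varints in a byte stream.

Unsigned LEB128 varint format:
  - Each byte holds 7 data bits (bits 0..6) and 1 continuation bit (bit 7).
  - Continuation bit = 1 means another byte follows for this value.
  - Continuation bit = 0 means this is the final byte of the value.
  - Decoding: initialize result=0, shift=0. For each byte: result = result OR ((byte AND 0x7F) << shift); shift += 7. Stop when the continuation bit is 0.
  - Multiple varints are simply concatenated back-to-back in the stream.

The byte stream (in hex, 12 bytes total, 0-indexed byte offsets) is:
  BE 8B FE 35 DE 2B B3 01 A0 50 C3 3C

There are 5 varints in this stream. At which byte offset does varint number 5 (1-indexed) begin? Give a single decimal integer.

  byte[0]=0xBE cont=1 payload=0x3E=62: acc |= 62<<0 -> acc=62 shift=7
  byte[1]=0x8B cont=1 payload=0x0B=11: acc |= 11<<7 -> acc=1470 shift=14
  byte[2]=0xFE cont=1 payload=0x7E=126: acc |= 126<<14 -> acc=2065854 shift=21
  byte[3]=0x35 cont=0 payload=0x35=53: acc |= 53<<21 -> acc=113214910 shift=28 [end]
Varint 1: bytes[0:4] = BE 8B FE 35 -> value 113214910 (4 byte(s))
  byte[4]=0xDE cont=1 payload=0x5E=94: acc |= 94<<0 -> acc=94 shift=7
  byte[5]=0x2B cont=0 payload=0x2B=43: acc |= 43<<7 -> acc=5598 shift=14 [end]
Varint 2: bytes[4:6] = DE 2B -> value 5598 (2 byte(s))
  byte[6]=0xB3 cont=1 payload=0x33=51: acc |= 51<<0 -> acc=51 shift=7
  byte[7]=0x01 cont=0 payload=0x01=1: acc |= 1<<7 -> acc=179 shift=14 [end]
Varint 3: bytes[6:8] = B3 01 -> value 179 (2 byte(s))
  byte[8]=0xA0 cont=1 payload=0x20=32: acc |= 32<<0 -> acc=32 shift=7
  byte[9]=0x50 cont=0 payload=0x50=80: acc |= 80<<7 -> acc=10272 shift=14 [end]
Varint 4: bytes[8:10] = A0 50 -> value 10272 (2 byte(s))
  byte[10]=0xC3 cont=1 payload=0x43=67: acc |= 67<<0 -> acc=67 shift=7
  byte[11]=0x3C cont=0 payload=0x3C=60: acc |= 60<<7 -> acc=7747 shift=14 [end]
Varint 5: bytes[10:12] = C3 3C -> value 7747 (2 byte(s))

Answer: 10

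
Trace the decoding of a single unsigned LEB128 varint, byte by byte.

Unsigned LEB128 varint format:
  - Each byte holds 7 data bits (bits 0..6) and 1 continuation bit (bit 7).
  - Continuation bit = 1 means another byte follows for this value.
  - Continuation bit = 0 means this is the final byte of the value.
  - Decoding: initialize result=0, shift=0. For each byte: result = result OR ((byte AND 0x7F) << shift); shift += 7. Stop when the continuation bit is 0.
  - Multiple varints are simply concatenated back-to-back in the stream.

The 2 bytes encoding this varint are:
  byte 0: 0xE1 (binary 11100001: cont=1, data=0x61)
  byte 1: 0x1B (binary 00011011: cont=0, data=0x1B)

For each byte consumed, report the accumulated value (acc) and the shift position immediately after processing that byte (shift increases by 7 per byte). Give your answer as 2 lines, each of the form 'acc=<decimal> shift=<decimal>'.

Answer: acc=97 shift=7
acc=3553 shift=14

Derivation:
byte 0=0xE1: payload=0x61=97, contrib = 97<<0 = 97; acc -> 97, shift -> 7
byte 1=0x1B: payload=0x1B=27, contrib = 27<<7 = 3456; acc -> 3553, shift -> 14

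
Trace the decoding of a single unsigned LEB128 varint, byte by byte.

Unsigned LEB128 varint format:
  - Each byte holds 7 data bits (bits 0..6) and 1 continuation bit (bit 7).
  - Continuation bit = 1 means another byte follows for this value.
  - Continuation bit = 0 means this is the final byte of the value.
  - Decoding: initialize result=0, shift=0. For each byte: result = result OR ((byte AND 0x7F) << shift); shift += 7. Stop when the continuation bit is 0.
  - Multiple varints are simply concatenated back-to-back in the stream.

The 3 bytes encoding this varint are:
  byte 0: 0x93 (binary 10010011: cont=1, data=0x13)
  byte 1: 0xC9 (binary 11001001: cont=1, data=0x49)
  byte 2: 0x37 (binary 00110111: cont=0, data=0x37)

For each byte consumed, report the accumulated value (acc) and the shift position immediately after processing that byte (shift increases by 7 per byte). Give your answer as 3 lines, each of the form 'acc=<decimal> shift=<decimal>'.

byte 0=0x93: payload=0x13=19, contrib = 19<<0 = 19; acc -> 19, shift -> 7
byte 1=0xC9: payload=0x49=73, contrib = 73<<7 = 9344; acc -> 9363, shift -> 14
byte 2=0x37: payload=0x37=55, contrib = 55<<14 = 901120; acc -> 910483, shift -> 21

Answer: acc=19 shift=7
acc=9363 shift=14
acc=910483 shift=21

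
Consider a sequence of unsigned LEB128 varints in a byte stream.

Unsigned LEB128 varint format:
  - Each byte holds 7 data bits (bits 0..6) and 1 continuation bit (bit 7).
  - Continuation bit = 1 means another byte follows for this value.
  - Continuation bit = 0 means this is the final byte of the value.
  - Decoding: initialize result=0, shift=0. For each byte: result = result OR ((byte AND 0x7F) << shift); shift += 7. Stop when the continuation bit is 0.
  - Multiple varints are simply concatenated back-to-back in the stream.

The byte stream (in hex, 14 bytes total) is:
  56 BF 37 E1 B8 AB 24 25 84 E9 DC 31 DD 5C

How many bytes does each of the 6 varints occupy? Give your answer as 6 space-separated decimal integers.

  byte[0]=0x56 cont=0 payload=0x56=86: acc |= 86<<0 -> acc=86 shift=7 [end]
Varint 1: bytes[0:1] = 56 -> value 86 (1 byte(s))
  byte[1]=0xBF cont=1 payload=0x3F=63: acc |= 63<<0 -> acc=63 shift=7
  byte[2]=0x37 cont=0 payload=0x37=55: acc |= 55<<7 -> acc=7103 shift=14 [end]
Varint 2: bytes[1:3] = BF 37 -> value 7103 (2 byte(s))
  byte[3]=0xE1 cont=1 payload=0x61=97: acc |= 97<<0 -> acc=97 shift=7
  byte[4]=0xB8 cont=1 payload=0x38=56: acc |= 56<<7 -> acc=7265 shift=14
  byte[5]=0xAB cont=1 payload=0x2B=43: acc |= 43<<14 -> acc=711777 shift=21
  byte[6]=0x24 cont=0 payload=0x24=36: acc |= 36<<21 -> acc=76209249 shift=28 [end]
Varint 3: bytes[3:7] = E1 B8 AB 24 -> value 76209249 (4 byte(s))
  byte[7]=0x25 cont=0 payload=0x25=37: acc |= 37<<0 -> acc=37 shift=7 [end]
Varint 4: bytes[7:8] = 25 -> value 37 (1 byte(s))
  byte[8]=0x84 cont=1 payload=0x04=4: acc |= 4<<0 -> acc=4 shift=7
  byte[9]=0xE9 cont=1 payload=0x69=105: acc |= 105<<7 -> acc=13444 shift=14
  byte[10]=0xDC cont=1 payload=0x5C=92: acc |= 92<<14 -> acc=1520772 shift=21
  byte[11]=0x31 cont=0 payload=0x31=49: acc |= 49<<21 -> acc=104281220 shift=28 [end]
Varint 5: bytes[8:12] = 84 E9 DC 31 -> value 104281220 (4 byte(s))
  byte[12]=0xDD cont=1 payload=0x5D=93: acc |= 93<<0 -> acc=93 shift=7
  byte[13]=0x5C cont=0 payload=0x5C=92: acc |= 92<<7 -> acc=11869 shift=14 [end]
Varint 6: bytes[12:14] = DD 5C -> value 11869 (2 byte(s))

Answer: 1 2 4 1 4 2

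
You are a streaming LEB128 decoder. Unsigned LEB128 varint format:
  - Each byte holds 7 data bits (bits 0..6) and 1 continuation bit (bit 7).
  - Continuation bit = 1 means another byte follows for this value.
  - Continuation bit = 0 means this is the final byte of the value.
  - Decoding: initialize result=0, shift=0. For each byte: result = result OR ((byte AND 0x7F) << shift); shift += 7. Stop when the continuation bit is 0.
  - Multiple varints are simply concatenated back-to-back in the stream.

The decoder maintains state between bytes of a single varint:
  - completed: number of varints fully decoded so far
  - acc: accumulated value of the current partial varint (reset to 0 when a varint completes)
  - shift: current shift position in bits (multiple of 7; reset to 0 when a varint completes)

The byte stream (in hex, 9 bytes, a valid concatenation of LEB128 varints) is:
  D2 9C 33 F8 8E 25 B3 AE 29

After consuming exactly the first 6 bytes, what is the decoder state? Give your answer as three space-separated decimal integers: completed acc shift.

byte[0]=0xD2 cont=1 payload=0x52: acc |= 82<<0 -> completed=0 acc=82 shift=7
byte[1]=0x9C cont=1 payload=0x1C: acc |= 28<<7 -> completed=0 acc=3666 shift=14
byte[2]=0x33 cont=0 payload=0x33: varint #1 complete (value=839250); reset -> completed=1 acc=0 shift=0
byte[3]=0xF8 cont=1 payload=0x78: acc |= 120<<0 -> completed=1 acc=120 shift=7
byte[4]=0x8E cont=1 payload=0x0E: acc |= 14<<7 -> completed=1 acc=1912 shift=14
byte[5]=0x25 cont=0 payload=0x25: varint #2 complete (value=608120); reset -> completed=2 acc=0 shift=0

Answer: 2 0 0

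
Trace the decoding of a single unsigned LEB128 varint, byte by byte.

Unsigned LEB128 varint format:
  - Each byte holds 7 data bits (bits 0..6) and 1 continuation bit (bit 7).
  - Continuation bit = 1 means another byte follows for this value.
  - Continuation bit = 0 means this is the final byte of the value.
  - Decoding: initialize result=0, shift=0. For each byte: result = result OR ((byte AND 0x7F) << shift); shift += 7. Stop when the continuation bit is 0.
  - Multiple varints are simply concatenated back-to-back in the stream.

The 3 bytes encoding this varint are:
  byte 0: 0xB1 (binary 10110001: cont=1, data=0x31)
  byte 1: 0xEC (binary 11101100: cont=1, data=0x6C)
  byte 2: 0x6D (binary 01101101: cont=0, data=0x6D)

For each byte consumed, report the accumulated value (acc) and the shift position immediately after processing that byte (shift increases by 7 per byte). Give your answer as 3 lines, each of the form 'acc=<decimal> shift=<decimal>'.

Answer: acc=49 shift=7
acc=13873 shift=14
acc=1799729 shift=21

Derivation:
byte 0=0xB1: payload=0x31=49, contrib = 49<<0 = 49; acc -> 49, shift -> 7
byte 1=0xEC: payload=0x6C=108, contrib = 108<<7 = 13824; acc -> 13873, shift -> 14
byte 2=0x6D: payload=0x6D=109, contrib = 109<<14 = 1785856; acc -> 1799729, shift -> 21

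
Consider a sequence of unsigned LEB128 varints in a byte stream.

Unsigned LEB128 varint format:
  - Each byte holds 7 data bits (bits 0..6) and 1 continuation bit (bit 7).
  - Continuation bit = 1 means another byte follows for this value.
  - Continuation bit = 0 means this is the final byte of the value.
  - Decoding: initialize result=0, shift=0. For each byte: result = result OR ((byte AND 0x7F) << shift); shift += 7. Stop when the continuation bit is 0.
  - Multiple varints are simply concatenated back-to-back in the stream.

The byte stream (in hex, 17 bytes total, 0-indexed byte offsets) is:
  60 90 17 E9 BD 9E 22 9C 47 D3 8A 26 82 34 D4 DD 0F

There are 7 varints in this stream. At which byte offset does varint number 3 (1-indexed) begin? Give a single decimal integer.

  byte[0]=0x60 cont=0 payload=0x60=96: acc |= 96<<0 -> acc=96 shift=7 [end]
Varint 1: bytes[0:1] = 60 -> value 96 (1 byte(s))
  byte[1]=0x90 cont=1 payload=0x10=16: acc |= 16<<0 -> acc=16 shift=7
  byte[2]=0x17 cont=0 payload=0x17=23: acc |= 23<<7 -> acc=2960 shift=14 [end]
Varint 2: bytes[1:3] = 90 17 -> value 2960 (2 byte(s))
  byte[3]=0xE9 cont=1 payload=0x69=105: acc |= 105<<0 -> acc=105 shift=7
  byte[4]=0xBD cont=1 payload=0x3D=61: acc |= 61<<7 -> acc=7913 shift=14
  byte[5]=0x9E cont=1 payload=0x1E=30: acc |= 30<<14 -> acc=499433 shift=21
  byte[6]=0x22 cont=0 payload=0x22=34: acc |= 34<<21 -> acc=71802601 shift=28 [end]
Varint 3: bytes[3:7] = E9 BD 9E 22 -> value 71802601 (4 byte(s))
  byte[7]=0x9C cont=1 payload=0x1C=28: acc |= 28<<0 -> acc=28 shift=7
  byte[8]=0x47 cont=0 payload=0x47=71: acc |= 71<<7 -> acc=9116 shift=14 [end]
Varint 4: bytes[7:9] = 9C 47 -> value 9116 (2 byte(s))
  byte[9]=0xD3 cont=1 payload=0x53=83: acc |= 83<<0 -> acc=83 shift=7
  byte[10]=0x8A cont=1 payload=0x0A=10: acc |= 10<<7 -> acc=1363 shift=14
  byte[11]=0x26 cont=0 payload=0x26=38: acc |= 38<<14 -> acc=623955 shift=21 [end]
Varint 5: bytes[9:12] = D3 8A 26 -> value 623955 (3 byte(s))
  byte[12]=0x82 cont=1 payload=0x02=2: acc |= 2<<0 -> acc=2 shift=7
  byte[13]=0x34 cont=0 payload=0x34=52: acc |= 52<<7 -> acc=6658 shift=14 [end]
Varint 6: bytes[12:14] = 82 34 -> value 6658 (2 byte(s))
  byte[14]=0xD4 cont=1 payload=0x54=84: acc |= 84<<0 -> acc=84 shift=7
  byte[15]=0xDD cont=1 payload=0x5D=93: acc |= 93<<7 -> acc=11988 shift=14
  byte[16]=0x0F cont=0 payload=0x0F=15: acc |= 15<<14 -> acc=257748 shift=21 [end]
Varint 7: bytes[14:17] = D4 DD 0F -> value 257748 (3 byte(s))

Answer: 3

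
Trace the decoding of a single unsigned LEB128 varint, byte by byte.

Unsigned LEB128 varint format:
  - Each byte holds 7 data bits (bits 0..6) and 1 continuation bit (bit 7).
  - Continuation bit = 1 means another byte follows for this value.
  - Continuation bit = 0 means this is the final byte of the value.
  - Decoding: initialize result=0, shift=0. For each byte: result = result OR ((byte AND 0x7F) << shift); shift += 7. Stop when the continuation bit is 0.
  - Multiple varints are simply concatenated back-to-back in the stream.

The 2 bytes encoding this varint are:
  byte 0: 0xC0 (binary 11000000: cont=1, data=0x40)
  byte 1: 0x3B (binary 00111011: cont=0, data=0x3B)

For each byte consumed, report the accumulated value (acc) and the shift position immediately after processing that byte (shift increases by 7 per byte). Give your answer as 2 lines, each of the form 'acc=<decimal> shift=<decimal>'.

Answer: acc=64 shift=7
acc=7616 shift=14

Derivation:
byte 0=0xC0: payload=0x40=64, contrib = 64<<0 = 64; acc -> 64, shift -> 7
byte 1=0x3B: payload=0x3B=59, contrib = 59<<7 = 7552; acc -> 7616, shift -> 14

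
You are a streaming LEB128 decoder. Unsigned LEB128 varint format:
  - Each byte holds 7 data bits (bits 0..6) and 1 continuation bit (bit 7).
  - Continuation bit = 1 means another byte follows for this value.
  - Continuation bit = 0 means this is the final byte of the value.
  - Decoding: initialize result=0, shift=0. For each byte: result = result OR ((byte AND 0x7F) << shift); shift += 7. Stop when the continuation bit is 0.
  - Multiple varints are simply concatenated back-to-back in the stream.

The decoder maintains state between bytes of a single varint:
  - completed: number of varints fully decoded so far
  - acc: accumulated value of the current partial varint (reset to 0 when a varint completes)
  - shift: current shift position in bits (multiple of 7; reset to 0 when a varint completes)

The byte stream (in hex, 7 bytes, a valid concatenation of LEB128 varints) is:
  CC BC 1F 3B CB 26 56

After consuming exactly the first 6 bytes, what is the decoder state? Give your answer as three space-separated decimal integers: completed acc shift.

Answer: 3 0 0

Derivation:
byte[0]=0xCC cont=1 payload=0x4C: acc |= 76<<0 -> completed=0 acc=76 shift=7
byte[1]=0xBC cont=1 payload=0x3C: acc |= 60<<7 -> completed=0 acc=7756 shift=14
byte[2]=0x1F cont=0 payload=0x1F: varint #1 complete (value=515660); reset -> completed=1 acc=0 shift=0
byte[3]=0x3B cont=0 payload=0x3B: varint #2 complete (value=59); reset -> completed=2 acc=0 shift=0
byte[4]=0xCB cont=1 payload=0x4B: acc |= 75<<0 -> completed=2 acc=75 shift=7
byte[5]=0x26 cont=0 payload=0x26: varint #3 complete (value=4939); reset -> completed=3 acc=0 shift=0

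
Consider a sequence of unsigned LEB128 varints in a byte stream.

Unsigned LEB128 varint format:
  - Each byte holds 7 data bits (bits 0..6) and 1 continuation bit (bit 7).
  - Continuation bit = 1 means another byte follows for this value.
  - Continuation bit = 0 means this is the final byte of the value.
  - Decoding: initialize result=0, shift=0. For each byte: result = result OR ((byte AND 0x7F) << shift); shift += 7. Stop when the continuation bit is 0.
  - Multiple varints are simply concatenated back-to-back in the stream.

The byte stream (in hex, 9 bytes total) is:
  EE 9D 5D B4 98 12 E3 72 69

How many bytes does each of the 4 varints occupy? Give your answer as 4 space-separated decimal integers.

  byte[0]=0xEE cont=1 payload=0x6E=110: acc |= 110<<0 -> acc=110 shift=7
  byte[1]=0x9D cont=1 payload=0x1D=29: acc |= 29<<7 -> acc=3822 shift=14
  byte[2]=0x5D cont=0 payload=0x5D=93: acc |= 93<<14 -> acc=1527534 shift=21 [end]
Varint 1: bytes[0:3] = EE 9D 5D -> value 1527534 (3 byte(s))
  byte[3]=0xB4 cont=1 payload=0x34=52: acc |= 52<<0 -> acc=52 shift=7
  byte[4]=0x98 cont=1 payload=0x18=24: acc |= 24<<7 -> acc=3124 shift=14
  byte[5]=0x12 cont=0 payload=0x12=18: acc |= 18<<14 -> acc=298036 shift=21 [end]
Varint 2: bytes[3:6] = B4 98 12 -> value 298036 (3 byte(s))
  byte[6]=0xE3 cont=1 payload=0x63=99: acc |= 99<<0 -> acc=99 shift=7
  byte[7]=0x72 cont=0 payload=0x72=114: acc |= 114<<7 -> acc=14691 shift=14 [end]
Varint 3: bytes[6:8] = E3 72 -> value 14691 (2 byte(s))
  byte[8]=0x69 cont=0 payload=0x69=105: acc |= 105<<0 -> acc=105 shift=7 [end]
Varint 4: bytes[8:9] = 69 -> value 105 (1 byte(s))

Answer: 3 3 2 1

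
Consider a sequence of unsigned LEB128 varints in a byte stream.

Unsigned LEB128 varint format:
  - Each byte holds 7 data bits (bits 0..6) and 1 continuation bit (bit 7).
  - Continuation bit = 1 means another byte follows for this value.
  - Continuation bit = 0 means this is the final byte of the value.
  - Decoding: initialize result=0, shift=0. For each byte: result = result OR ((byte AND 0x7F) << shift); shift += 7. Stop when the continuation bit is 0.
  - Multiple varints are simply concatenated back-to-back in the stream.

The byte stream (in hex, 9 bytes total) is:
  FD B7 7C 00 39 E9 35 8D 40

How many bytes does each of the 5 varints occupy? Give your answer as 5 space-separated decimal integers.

Answer: 3 1 1 2 2

Derivation:
  byte[0]=0xFD cont=1 payload=0x7D=125: acc |= 125<<0 -> acc=125 shift=7
  byte[1]=0xB7 cont=1 payload=0x37=55: acc |= 55<<7 -> acc=7165 shift=14
  byte[2]=0x7C cont=0 payload=0x7C=124: acc |= 124<<14 -> acc=2038781 shift=21 [end]
Varint 1: bytes[0:3] = FD B7 7C -> value 2038781 (3 byte(s))
  byte[3]=0x00 cont=0 payload=0x00=0: acc |= 0<<0 -> acc=0 shift=7 [end]
Varint 2: bytes[3:4] = 00 -> value 0 (1 byte(s))
  byte[4]=0x39 cont=0 payload=0x39=57: acc |= 57<<0 -> acc=57 shift=7 [end]
Varint 3: bytes[4:5] = 39 -> value 57 (1 byte(s))
  byte[5]=0xE9 cont=1 payload=0x69=105: acc |= 105<<0 -> acc=105 shift=7
  byte[6]=0x35 cont=0 payload=0x35=53: acc |= 53<<7 -> acc=6889 shift=14 [end]
Varint 4: bytes[5:7] = E9 35 -> value 6889 (2 byte(s))
  byte[7]=0x8D cont=1 payload=0x0D=13: acc |= 13<<0 -> acc=13 shift=7
  byte[8]=0x40 cont=0 payload=0x40=64: acc |= 64<<7 -> acc=8205 shift=14 [end]
Varint 5: bytes[7:9] = 8D 40 -> value 8205 (2 byte(s))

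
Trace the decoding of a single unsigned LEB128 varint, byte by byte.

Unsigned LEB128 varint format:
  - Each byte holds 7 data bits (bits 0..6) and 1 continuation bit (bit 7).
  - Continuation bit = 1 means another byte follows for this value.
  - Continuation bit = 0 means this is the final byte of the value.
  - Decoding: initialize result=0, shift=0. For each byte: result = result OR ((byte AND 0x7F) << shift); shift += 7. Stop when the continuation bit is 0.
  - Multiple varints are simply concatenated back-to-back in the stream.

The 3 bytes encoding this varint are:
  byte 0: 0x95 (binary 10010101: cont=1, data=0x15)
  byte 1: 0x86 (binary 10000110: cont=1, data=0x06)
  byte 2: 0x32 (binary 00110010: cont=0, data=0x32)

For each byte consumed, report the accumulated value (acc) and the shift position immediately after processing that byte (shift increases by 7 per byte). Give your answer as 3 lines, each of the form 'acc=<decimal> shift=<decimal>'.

byte 0=0x95: payload=0x15=21, contrib = 21<<0 = 21; acc -> 21, shift -> 7
byte 1=0x86: payload=0x06=6, contrib = 6<<7 = 768; acc -> 789, shift -> 14
byte 2=0x32: payload=0x32=50, contrib = 50<<14 = 819200; acc -> 819989, shift -> 21

Answer: acc=21 shift=7
acc=789 shift=14
acc=819989 shift=21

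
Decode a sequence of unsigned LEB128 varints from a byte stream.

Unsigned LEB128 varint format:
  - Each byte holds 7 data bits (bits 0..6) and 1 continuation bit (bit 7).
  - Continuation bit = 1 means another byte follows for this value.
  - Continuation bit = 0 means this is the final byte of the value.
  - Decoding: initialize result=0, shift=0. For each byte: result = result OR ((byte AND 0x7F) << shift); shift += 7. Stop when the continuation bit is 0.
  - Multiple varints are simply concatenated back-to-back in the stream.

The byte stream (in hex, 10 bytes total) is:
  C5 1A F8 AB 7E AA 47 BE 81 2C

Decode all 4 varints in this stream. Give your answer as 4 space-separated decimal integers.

  byte[0]=0xC5 cont=1 payload=0x45=69: acc |= 69<<0 -> acc=69 shift=7
  byte[1]=0x1A cont=0 payload=0x1A=26: acc |= 26<<7 -> acc=3397 shift=14 [end]
Varint 1: bytes[0:2] = C5 1A -> value 3397 (2 byte(s))
  byte[2]=0xF8 cont=1 payload=0x78=120: acc |= 120<<0 -> acc=120 shift=7
  byte[3]=0xAB cont=1 payload=0x2B=43: acc |= 43<<7 -> acc=5624 shift=14
  byte[4]=0x7E cont=0 payload=0x7E=126: acc |= 126<<14 -> acc=2070008 shift=21 [end]
Varint 2: bytes[2:5] = F8 AB 7E -> value 2070008 (3 byte(s))
  byte[5]=0xAA cont=1 payload=0x2A=42: acc |= 42<<0 -> acc=42 shift=7
  byte[6]=0x47 cont=0 payload=0x47=71: acc |= 71<<7 -> acc=9130 shift=14 [end]
Varint 3: bytes[5:7] = AA 47 -> value 9130 (2 byte(s))
  byte[7]=0xBE cont=1 payload=0x3E=62: acc |= 62<<0 -> acc=62 shift=7
  byte[8]=0x81 cont=1 payload=0x01=1: acc |= 1<<7 -> acc=190 shift=14
  byte[9]=0x2C cont=0 payload=0x2C=44: acc |= 44<<14 -> acc=721086 shift=21 [end]
Varint 4: bytes[7:10] = BE 81 2C -> value 721086 (3 byte(s))

Answer: 3397 2070008 9130 721086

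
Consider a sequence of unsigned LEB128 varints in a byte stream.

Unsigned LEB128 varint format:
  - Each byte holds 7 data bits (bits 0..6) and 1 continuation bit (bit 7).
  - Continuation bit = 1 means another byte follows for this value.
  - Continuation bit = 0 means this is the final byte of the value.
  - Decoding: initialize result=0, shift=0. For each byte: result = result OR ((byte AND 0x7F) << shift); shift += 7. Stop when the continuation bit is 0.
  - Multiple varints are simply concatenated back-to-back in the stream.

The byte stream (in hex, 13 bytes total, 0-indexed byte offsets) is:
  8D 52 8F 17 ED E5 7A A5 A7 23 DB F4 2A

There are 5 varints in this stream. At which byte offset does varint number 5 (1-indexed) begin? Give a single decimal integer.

Answer: 10

Derivation:
  byte[0]=0x8D cont=1 payload=0x0D=13: acc |= 13<<0 -> acc=13 shift=7
  byte[1]=0x52 cont=0 payload=0x52=82: acc |= 82<<7 -> acc=10509 shift=14 [end]
Varint 1: bytes[0:2] = 8D 52 -> value 10509 (2 byte(s))
  byte[2]=0x8F cont=1 payload=0x0F=15: acc |= 15<<0 -> acc=15 shift=7
  byte[3]=0x17 cont=0 payload=0x17=23: acc |= 23<<7 -> acc=2959 shift=14 [end]
Varint 2: bytes[2:4] = 8F 17 -> value 2959 (2 byte(s))
  byte[4]=0xED cont=1 payload=0x6D=109: acc |= 109<<0 -> acc=109 shift=7
  byte[5]=0xE5 cont=1 payload=0x65=101: acc |= 101<<7 -> acc=13037 shift=14
  byte[6]=0x7A cont=0 payload=0x7A=122: acc |= 122<<14 -> acc=2011885 shift=21 [end]
Varint 3: bytes[4:7] = ED E5 7A -> value 2011885 (3 byte(s))
  byte[7]=0xA5 cont=1 payload=0x25=37: acc |= 37<<0 -> acc=37 shift=7
  byte[8]=0xA7 cont=1 payload=0x27=39: acc |= 39<<7 -> acc=5029 shift=14
  byte[9]=0x23 cont=0 payload=0x23=35: acc |= 35<<14 -> acc=578469 shift=21 [end]
Varint 4: bytes[7:10] = A5 A7 23 -> value 578469 (3 byte(s))
  byte[10]=0xDB cont=1 payload=0x5B=91: acc |= 91<<0 -> acc=91 shift=7
  byte[11]=0xF4 cont=1 payload=0x74=116: acc |= 116<<7 -> acc=14939 shift=14
  byte[12]=0x2A cont=0 payload=0x2A=42: acc |= 42<<14 -> acc=703067 shift=21 [end]
Varint 5: bytes[10:13] = DB F4 2A -> value 703067 (3 byte(s))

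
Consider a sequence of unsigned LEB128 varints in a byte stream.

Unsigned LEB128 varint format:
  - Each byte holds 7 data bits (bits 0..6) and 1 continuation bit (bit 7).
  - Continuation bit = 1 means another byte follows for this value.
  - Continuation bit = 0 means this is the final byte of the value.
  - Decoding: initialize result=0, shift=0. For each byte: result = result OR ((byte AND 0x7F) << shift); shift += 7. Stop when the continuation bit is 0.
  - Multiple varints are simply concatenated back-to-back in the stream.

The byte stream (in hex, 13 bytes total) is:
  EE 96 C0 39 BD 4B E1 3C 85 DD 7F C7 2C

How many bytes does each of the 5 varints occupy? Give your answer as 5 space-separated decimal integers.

  byte[0]=0xEE cont=1 payload=0x6E=110: acc |= 110<<0 -> acc=110 shift=7
  byte[1]=0x96 cont=1 payload=0x16=22: acc |= 22<<7 -> acc=2926 shift=14
  byte[2]=0xC0 cont=1 payload=0x40=64: acc |= 64<<14 -> acc=1051502 shift=21
  byte[3]=0x39 cont=0 payload=0x39=57: acc |= 57<<21 -> acc=120589166 shift=28 [end]
Varint 1: bytes[0:4] = EE 96 C0 39 -> value 120589166 (4 byte(s))
  byte[4]=0xBD cont=1 payload=0x3D=61: acc |= 61<<0 -> acc=61 shift=7
  byte[5]=0x4B cont=0 payload=0x4B=75: acc |= 75<<7 -> acc=9661 shift=14 [end]
Varint 2: bytes[4:6] = BD 4B -> value 9661 (2 byte(s))
  byte[6]=0xE1 cont=1 payload=0x61=97: acc |= 97<<0 -> acc=97 shift=7
  byte[7]=0x3C cont=0 payload=0x3C=60: acc |= 60<<7 -> acc=7777 shift=14 [end]
Varint 3: bytes[6:8] = E1 3C -> value 7777 (2 byte(s))
  byte[8]=0x85 cont=1 payload=0x05=5: acc |= 5<<0 -> acc=5 shift=7
  byte[9]=0xDD cont=1 payload=0x5D=93: acc |= 93<<7 -> acc=11909 shift=14
  byte[10]=0x7F cont=0 payload=0x7F=127: acc |= 127<<14 -> acc=2092677 shift=21 [end]
Varint 4: bytes[8:11] = 85 DD 7F -> value 2092677 (3 byte(s))
  byte[11]=0xC7 cont=1 payload=0x47=71: acc |= 71<<0 -> acc=71 shift=7
  byte[12]=0x2C cont=0 payload=0x2C=44: acc |= 44<<7 -> acc=5703 shift=14 [end]
Varint 5: bytes[11:13] = C7 2C -> value 5703 (2 byte(s))

Answer: 4 2 2 3 2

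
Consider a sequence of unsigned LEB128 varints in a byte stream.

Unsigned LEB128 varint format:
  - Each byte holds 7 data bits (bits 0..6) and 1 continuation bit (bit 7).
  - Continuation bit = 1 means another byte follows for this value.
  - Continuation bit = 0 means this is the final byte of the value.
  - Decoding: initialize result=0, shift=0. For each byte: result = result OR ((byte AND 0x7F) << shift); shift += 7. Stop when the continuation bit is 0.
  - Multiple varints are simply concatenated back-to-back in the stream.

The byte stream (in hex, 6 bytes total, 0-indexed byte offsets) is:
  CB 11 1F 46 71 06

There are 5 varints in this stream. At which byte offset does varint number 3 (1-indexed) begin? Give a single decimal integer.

  byte[0]=0xCB cont=1 payload=0x4B=75: acc |= 75<<0 -> acc=75 shift=7
  byte[1]=0x11 cont=0 payload=0x11=17: acc |= 17<<7 -> acc=2251 shift=14 [end]
Varint 1: bytes[0:2] = CB 11 -> value 2251 (2 byte(s))
  byte[2]=0x1F cont=0 payload=0x1F=31: acc |= 31<<0 -> acc=31 shift=7 [end]
Varint 2: bytes[2:3] = 1F -> value 31 (1 byte(s))
  byte[3]=0x46 cont=0 payload=0x46=70: acc |= 70<<0 -> acc=70 shift=7 [end]
Varint 3: bytes[3:4] = 46 -> value 70 (1 byte(s))
  byte[4]=0x71 cont=0 payload=0x71=113: acc |= 113<<0 -> acc=113 shift=7 [end]
Varint 4: bytes[4:5] = 71 -> value 113 (1 byte(s))
  byte[5]=0x06 cont=0 payload=0x06=6: acc |= 6<<0 -> acc=6 shift=7 [end]
Varint 5: bytes[5:6] = 06 -> value 6 (1 byte(s))

Answer: 3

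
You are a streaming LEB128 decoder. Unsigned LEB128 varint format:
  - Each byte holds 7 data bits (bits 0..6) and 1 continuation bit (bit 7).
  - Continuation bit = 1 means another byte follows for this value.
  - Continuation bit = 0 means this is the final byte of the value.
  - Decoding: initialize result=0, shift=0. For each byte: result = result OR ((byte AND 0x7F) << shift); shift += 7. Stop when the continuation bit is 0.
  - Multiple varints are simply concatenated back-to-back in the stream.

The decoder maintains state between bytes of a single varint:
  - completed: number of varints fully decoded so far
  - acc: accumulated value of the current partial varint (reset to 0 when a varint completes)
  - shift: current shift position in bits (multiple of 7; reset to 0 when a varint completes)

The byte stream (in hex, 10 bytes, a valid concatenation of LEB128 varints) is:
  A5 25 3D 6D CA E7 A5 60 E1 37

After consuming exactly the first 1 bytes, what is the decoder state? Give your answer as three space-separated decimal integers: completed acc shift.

Answer: 0 37 7

Derivation:
byte[0]=0xA5 cont=1 payload=0x25: acc |= 37<<0 -> completed=0 acc=37 shift=7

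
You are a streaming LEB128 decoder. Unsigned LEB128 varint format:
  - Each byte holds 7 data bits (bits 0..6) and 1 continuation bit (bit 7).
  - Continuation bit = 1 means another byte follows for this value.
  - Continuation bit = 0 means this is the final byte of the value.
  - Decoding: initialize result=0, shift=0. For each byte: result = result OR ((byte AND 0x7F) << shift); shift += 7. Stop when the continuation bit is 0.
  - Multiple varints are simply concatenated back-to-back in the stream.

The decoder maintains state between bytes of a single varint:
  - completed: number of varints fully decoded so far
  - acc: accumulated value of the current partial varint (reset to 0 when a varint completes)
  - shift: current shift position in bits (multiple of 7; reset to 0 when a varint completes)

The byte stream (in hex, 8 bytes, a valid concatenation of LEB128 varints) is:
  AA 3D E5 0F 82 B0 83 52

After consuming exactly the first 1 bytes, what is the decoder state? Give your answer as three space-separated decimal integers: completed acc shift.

byte[0]=0xAA cont=1 payload=0x2A: acc |= 42<<0 -> completed=0 acc=42 shift=7

Answer: 0 42 7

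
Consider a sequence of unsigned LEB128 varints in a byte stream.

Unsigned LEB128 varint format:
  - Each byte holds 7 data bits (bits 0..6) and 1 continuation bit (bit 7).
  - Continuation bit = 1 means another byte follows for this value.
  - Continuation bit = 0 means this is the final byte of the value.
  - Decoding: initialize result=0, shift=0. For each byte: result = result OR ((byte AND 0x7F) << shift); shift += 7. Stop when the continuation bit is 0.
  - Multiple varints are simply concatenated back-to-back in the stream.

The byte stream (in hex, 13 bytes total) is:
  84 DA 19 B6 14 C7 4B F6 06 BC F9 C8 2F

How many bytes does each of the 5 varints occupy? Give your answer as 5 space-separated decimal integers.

Answer: 3 2 2 2 4

Derivation:
  byte[0]=0x84 cont=1 payload=0x04=4: acc |= 4<<0 -> acc=4 shift=7
  byte[1]=0xDA cont=1 payload=0x5A=90: acc |= 90<<7 -> acc=11524 shift=14
  byte[2]=0x19 cont=0 payload=0x19=25: acc |= 25<<14 -> acc=421124 shift=21 [end]
Varint 1: bytes[0:3] = 84 DA 19 -> value 421124 (3 byte(s))
  byte[3]=0xB6 cont=1 payload=0x36=54: acc |= 54<<0 -> acc=54 shift=7
  byte[4]=0x14 cont=0 payload=0x14=20: acc |= 20<<7 -> acc=2614 shift=14 [end]
Varint 2: bytes[3:5] = B6 14 -> value 2614 (2 byte(s))
  byte[5]=0xC7 cont=1 payload=0x47=71: acc |= 71<<0 -> acc=71 shift=7
  byte[6]=0x4B cont=0 payload=0x4B=75: acc |= 75<<7 -> acc=9671 shift=14 [end]
Varint 3: bytes[5:7] = C7 4B -> value 9671 (2 byte(s))
  byte[7]=0xF6 cont=1 payload=0x76=118: acc |= 118<<0 -> acc=118 shift=7
  byte[8]=0x06 cont=0 payload=0x06=6: acc |= 6<<7 -> acc=886 shift=14 [end]
Varint 4: bytes[7:9] = F6 06 -> value 886 (2 byte(s))
  byte[9]=0xBC cont=1 payload=0x3C=60: acc |= 60<<0 -> acc=60 shift=7
  byte[10]=0xF9 cont=1 payload=0x79=121: acc |= 121<<7 -> acc=15548 shift=14
  byte[11]=0xC8 cont=1 payload=0x48=72: acc |= 72<<14 -> acc=1195196 shift=21
  byte[12]=0x2F cont=0 payload=0x2F=47: acc |= 47<<21 -> acc=99761340 shift=28 [end]
Varint 5: bytes[9:13] = BC F9 C8 2F -> value 99761340 (4 byte(s))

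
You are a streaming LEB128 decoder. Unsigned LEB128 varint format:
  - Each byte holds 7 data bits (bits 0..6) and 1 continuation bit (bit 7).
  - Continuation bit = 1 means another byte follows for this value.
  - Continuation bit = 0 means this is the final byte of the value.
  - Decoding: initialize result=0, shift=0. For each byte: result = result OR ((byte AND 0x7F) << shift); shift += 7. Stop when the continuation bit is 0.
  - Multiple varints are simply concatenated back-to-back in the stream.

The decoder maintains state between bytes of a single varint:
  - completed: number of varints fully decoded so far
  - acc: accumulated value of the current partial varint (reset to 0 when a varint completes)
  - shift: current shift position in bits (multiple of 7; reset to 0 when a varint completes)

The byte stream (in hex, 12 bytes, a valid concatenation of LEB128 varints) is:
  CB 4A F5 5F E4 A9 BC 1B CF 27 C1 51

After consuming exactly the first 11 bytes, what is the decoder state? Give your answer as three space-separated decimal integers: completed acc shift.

byte[0]=0xCB cont=1 payload=0x4B: acc |= 75<<0 -> completed=0 acc=75 shift=7
byte[1]=0x4A cont=0 payload=0x4A: varint #1 complete (value=9547); reset -> completed=1 acc=0 shift=0
byte[2]=0xF5 cont=1 payload=0x75: acc |= 117<<0 -> completed=1 acc=117 shift=7
byte[3]=0x5F cont=0 payload=0x5F: varint #2 complete (value=12277); reset -> completed=2 acc=0 shift=0
byte[4]=0xE4 cont=1 payload=0x64: acc |= 100<<0 -> completed=2 acc=100 shift=7
byte[5]=0xA9 cont=1 payload=0x29: acc |= 41<<7 -> completed=2 acc=5348 shift=14
byte[6]=0xBC cont=1 payload=0x3C: acc |= 60<<14 -> completed=2 acc=988388 shift=21
byte[7]=0x1B cont=0 payload=0x1B: varint #3 complete (value=57611492); reset -> completed=3 acc=0 shift=0
byte[8]=0xCF cont=1 payload=0x4F: acc |= 79<<0 -> completed=3 acc=79 shift=7
byte[9]=0x27 cont=0 payload=0x27: varint #4 complete (value=5071); reset -> completed=4 acc=0 shift=0
byte[10]=0xC1 cont=1 payload=0x41: acc |= 65<<0 -> completed=4 acc=65 shift=7

Answer: 4 65 7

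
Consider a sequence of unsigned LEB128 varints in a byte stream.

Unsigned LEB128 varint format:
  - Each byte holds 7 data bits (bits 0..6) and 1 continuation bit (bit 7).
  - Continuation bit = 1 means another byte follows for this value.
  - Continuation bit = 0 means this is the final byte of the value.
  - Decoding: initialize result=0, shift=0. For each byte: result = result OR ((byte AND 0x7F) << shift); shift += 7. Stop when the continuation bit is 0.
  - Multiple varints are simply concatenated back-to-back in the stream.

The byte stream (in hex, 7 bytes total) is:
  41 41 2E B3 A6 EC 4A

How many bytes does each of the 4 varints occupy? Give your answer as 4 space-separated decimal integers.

Answer: 1 1 1 4

Derivation:
  byte[0]=0x41 cont=0 payload=0x41=65: acc |= 65<<0 -> acc=65 shift=7 [end]
Varint 1: bytes[0:1] = 41 -> value 65 (1 byte(s))
  byte[1]=0x41 cont=0 payload=0x41=65: acc |= 65<<0 -> acc=65 shift=7 [end]
Varint 2: bytes[1:2] = 41 -> value 65 (1 byte(s))
  byte[2]=0x2E cont=0 payload=0x2E=46: acc |= 46<<0 -> acc=46 shift=7 [end]
Varint 3: bytes[2:3] = 2E -> value 46 (1 byte(s))
  byte[3]=0xB3 cont=1 payload=0x33=51: acc |= 51<<0 -> acc=51 shift=7
  byte[4]=0xA6 cont=1 payload=0x26=38: acc |= 38<<7 -> acc=4915 shift=14
  byte[5]=0xEC cont=1 payload=0x6C=108: acc |= 108<<14 -> acc=1774387 shift=21
  byte[6]=0x4A cont=0 payload=0x4A=74: acc |= 74<<21 -> acc=156963635 shift=28 [end]
Varint 4: bytes[3:7] = B3 A6 EC 4A -> value 156963635 (4 byte(s))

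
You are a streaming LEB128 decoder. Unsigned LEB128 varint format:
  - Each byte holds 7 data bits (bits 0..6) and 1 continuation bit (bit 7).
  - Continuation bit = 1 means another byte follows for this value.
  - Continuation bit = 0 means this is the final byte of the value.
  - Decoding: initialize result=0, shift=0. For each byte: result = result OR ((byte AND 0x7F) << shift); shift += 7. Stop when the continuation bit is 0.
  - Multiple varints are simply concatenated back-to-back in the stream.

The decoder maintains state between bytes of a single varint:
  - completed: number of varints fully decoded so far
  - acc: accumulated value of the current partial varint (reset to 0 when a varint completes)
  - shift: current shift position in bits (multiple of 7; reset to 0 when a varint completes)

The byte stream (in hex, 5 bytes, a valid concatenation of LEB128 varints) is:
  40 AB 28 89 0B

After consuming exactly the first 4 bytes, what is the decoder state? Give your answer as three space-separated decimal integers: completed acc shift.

byte[0]=0x40 cont=0 payload=0x40: varint #1 complete (value=64); reset -> completed=1 acc=0 shift=0
byte[1]=0xAB cont=1 payload=0x2B: acc |= 43<<0 -> completed=1 acc=43 shift=7
byte[2]=0x28 cont=0 payload=0x28: varint #2 complete (value=5163); reset -> completed=2 acc=0 shift=0
byte[3]=0x89 cont=1 payload=0x09: acc |= 9<<0 -> completed=2 acc=9 shift=7

Answer: 2 9 7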